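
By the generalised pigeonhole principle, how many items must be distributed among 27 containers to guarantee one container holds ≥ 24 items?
n = (24 − 1)·27 + 1 = 622

By the generalised pigeonhole principle, to guarantee some box contains ≥ r objects we need more than (r − 1) · k objects total. Threshold: n = (r − 1) · k + 1. With r = 24 and k = 27: n = 23 · 27 + 1 = 621 + 1 = 622. For n = 621 = 23 · 27, we can put exactly 23 objects in every box, avoiding 24 in any single one — so 622 is tight.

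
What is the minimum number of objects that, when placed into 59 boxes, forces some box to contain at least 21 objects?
n = (21 − 1)·59 + 1 = 1181

By the generalised pigeonhole principle, to guarantee some box contains ≥ r objects we need more than (r − 1) · k objects total. Threshold: n = (r − 1) · k + 1. With r = 21 and k = 59: n = 20 · 59 + 1 = 1180 + 1 = 1181. For n = 1180 = 20 · 59, we can put exactly 20 objects in every box, avoiding 21 in any single one — so 1181 is tight.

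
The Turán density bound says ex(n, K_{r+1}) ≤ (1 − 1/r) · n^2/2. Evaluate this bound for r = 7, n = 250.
Turán density bound = (6/7) · 250^2/2 = 187500/7 ≈ 26785.7143

Turán's theorem: ex(n, K_{r+1}) is achieved by the complete r-partite Turán graph T(n, r) with parts as balanced as possible, and is at most (1 − 1/r) · n^2/2. For r = 7, n = 250: the density bound is (6/7) · 62500/2 = 187500/7 ≈ 26785.7143. The integer-valued extremum is e(T(250, 7)) = 26785, which is strictly less than the density bound 187500/7 since 7 ∤ 250 (the parts of T(250, 7) cannot all be equal).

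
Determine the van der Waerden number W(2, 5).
W(2, 5) = 178

W(2, 5) = 178. The lower bound W(2, 5) > 177 comes from an explicit good 2-colouring of [1, 177]; the upper bound W(2, 5) ≤ 178 was verified by exhaustive search over 2-colourings of [1, 178].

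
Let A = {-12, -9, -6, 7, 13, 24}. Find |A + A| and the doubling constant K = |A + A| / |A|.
K = |A + A| / |A| = 19/6

Enumerate A + A = {a + b : a, b ∈ A}. With |A| = 6, there are |A|^2 = 36 ordered sum pairs; collecting distinct values, A + A = {-24, -21, -18, -15, -12, -5, -2, 1, 4, 7, 12, 14, 15, 18, 20, 26, 31, 37, 48}, so |A + A| = 19. Thus K = 19/6. For comparison, the minimum possible |A + A| over all 6-element sets is 2·6 − 1 = 11 (so min K = 11/6), attained only by arithmetic progressions.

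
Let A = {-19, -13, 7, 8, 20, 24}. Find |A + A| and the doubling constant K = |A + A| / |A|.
K = |A + A| / |A| = 21/6 = 7/2

Enumerate A + A = {a + b : a, b ∈ A}. With |A| = 6, there are |A|^2 = 36 ordered sum pairs; collecting distinct values, A + A = {-38, -32, -26, -12, -11, -6, -5, 1, 5, 7, 11, 14, 15, 16, 27, 28, 31, 32, 40, 44, 48}, so |A + A| = 21. Thus K = 21/6 = 7/2. For comparison, the minimum possible |A + A| over all 6-element sets is 2·6 − 1 = 11 (so min K = 11/6), attained only by arithmetic progressions.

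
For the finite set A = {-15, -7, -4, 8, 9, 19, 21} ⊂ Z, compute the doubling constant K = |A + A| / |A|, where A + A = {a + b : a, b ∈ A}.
K = |A + A| / |A| = 26/7

Enumerate A + A = {a + b : a, b ∈ A}. With |A| = 7, there are |A|^2 = 49 ordered sum pairs; collecting distinct values, A + A = {-30, -22, -19, -14, -11, -8, -7, -6, 1, 2, 4, 5, 6, 12, 14, 15, 16, 17, 18, 27, 28, 29, 30, 38, 40, 42}, so |A + A| = 26. Thus K = 26/7. For comparison, the minimum possible |A + A| over all 7-element sets is 2·7 − 1 = 13 (so min K = 13/7), attained only by arithmetic progressions.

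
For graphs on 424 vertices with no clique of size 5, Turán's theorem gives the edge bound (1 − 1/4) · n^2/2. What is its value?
Turán density bound = (3/4) · 424^2/2 = 67416

Turán's theorem: ex(n, K_{r+1}) is achieved by the complete r-partite Turán graph T(n, r) with parts as balanced as possible, and is at most (1 − 1/r) · n^2/2. For r = 4, n = 424: the density bound is (3/4) · 179776/2 = 67416. Since 4 ∣ 424, the Turán graph T(424, 4) has parts of equal size 106, and its edge count e(T(424, 4)) = 67416 attains the density bound exactly.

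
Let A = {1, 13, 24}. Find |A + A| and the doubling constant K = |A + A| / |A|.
K = |A + A| / |A| = 6/3 = 2

Enumerate A + A = {a + b : a, b ∈ A}. With |A| = 3, there are |A|^2 = 9 ordered sum pairs; collecting distinct values, A + A = {2, 14, 25, 26, 37, 48}, so |A + A| = 6. Thus K = 6/3 = 2. For comparison, the minimum possible |A + A| over all 3-element sets is 2·3 − 1 = 5 (so min K = 5/3), attained only by arithmetic progressions.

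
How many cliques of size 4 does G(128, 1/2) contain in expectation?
E[# K_4] = C(128, 4) · (1/2)^C(4, 2) = 10668000 / 2^6 = 333375/2 = 166687.5

For each 4-subset S of vertices (there are C(128, 4) = 10668000 such S), let X_S = 1 if S induces a K_4 (all C(4, 2) = 6 edges present). Then P(X_S = 1) = (1/2)^6 = 1/64. By linearity of expectation, E[# K_4] = C(128, 4) · (1/2)^6 = 10668000 / 64 = 333375/2 = 166687.5.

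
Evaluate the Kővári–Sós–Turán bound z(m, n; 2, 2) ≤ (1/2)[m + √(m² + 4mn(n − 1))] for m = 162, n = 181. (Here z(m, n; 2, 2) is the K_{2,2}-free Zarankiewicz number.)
z(162, 181; 2, 2) ≤ (1/2)[162 + √(162² + 4·162·181·180)] = (1/2)[162 + √21138084] = 2379.8086

Kővári–Sós–Turán: let r_1, ..., r_162 be the row sums and z = Σ r_i the total number of 1s. Each pair of columns can share at most one row with both entries 1 (else a 2×2 all-ones block appears), so Σ_i C(r_i, 2) ≤ C(181, 2) = 16290. By convexity Σ_i C(r_i, 2) ≥ 162·C(z/162, 2) = z(z − 162)/(2·162), giving z² − 162z − 162·181·180 ≤ 0 and hence z ≤ (1/2)[162 + √(26244 + 4·5277960)] = (1/2)[162 + √21138084] ≈ (1/2)(162 + 4597.6172) = 2379.8086.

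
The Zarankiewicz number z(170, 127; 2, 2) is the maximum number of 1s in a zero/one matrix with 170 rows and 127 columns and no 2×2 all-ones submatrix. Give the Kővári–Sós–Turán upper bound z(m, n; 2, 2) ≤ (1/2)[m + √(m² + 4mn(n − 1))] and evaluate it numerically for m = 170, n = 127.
z(170, 127; 2, 2) ≤ (1/2)[170 + √(170² + 4·170·127·126)] = (1/2)[170 + √10910260] = 1736.5341

Kővári–Sós–Turán: let r_1, ..., r_170 be the row sums and z = Σ r_i the total number of 1s. Each pair of columns can share at most one row with both entries 1 (else a 2×2 all-ones block appears), so Σ_i C(r_i, 2) ≤ C(127, 2) = 8001. By convexity Σ_i C(r_i, 2) ≥ 170·C(z/170, 2) = z(z − 170)/(2·170), giving z² − 170z − 170·127·126 ≤ 0 and hence z ≤ (1/2)[170 + √(28900 + 4·2720340)] = (1/2)[170 + √10910260] ≈ (1/2)(170 + 3303.0683) = 1736.5341.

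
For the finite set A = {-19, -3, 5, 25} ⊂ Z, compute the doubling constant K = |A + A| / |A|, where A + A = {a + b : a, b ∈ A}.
K = |A + A| / |A| = 10/4 = 5/2

Enumerate A + A = {a + b : a, b ∈ A}. With |A| = 4, there are |A|^2 = 16 ordered sum pairs; collecting distinct values, A + A = {-38, -22, -14, -6, 2, 6, 10, 22, 30, 50}, so |A + A| = 10. Thus K = 10/4 = 5/2. For comparison, the minimum possible |A + A| over all 4-element sets is 2·4 − 1 = 7 (so min K = 7/4), attained only by arithmetic progressions.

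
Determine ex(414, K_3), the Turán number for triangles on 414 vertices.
ex(414, K_3) = ⌊414^2/4⌋ = 42849

Mantel (1907): a triangle-free graph on n vertices has at most ⌊n^2/4⌋ edges, with equality for the complete bipartite graph K_{⌊n/2⌋, ⌈n/2⌉}. For n = 414: ⌊414^2/4⌋ = ⌊171396/4⌋ = 42849. The extremal graph is K_{207, 207}, which has 207·207 = 42849 edges.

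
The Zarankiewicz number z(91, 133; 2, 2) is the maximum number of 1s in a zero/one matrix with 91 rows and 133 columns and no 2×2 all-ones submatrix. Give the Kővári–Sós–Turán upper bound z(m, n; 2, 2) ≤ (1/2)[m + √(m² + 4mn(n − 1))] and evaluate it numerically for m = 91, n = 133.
z(91, 133; 2, 2) ≤ (1/2)[91 + √(91² + 4·91·133·132)] = (1/2)[91 + √6398665] = 1310.2791

Kővári–Sós–Turán: let r_1, ..., r_91 be the row sums and z = Σ r_i the total number of 1s. Each pair of columns can share at most one row with both entries 1 (else a 2×2 all-ones block appears), so Σ_i C(r_i, 2) ≤ C(133, 2) = 8778. By convexity Σ_i C(r_i, 2) ≥ 91·C(z/91, 2) = z(z − 91)/(2·91), giving z² − 91z − 91·133·132 ≤ 0 and hence z ≤ (1/2)[91 + √(8281 + 4·1597596)] = (1/2)[91 + √6398665] ≈ (1/2)(91 + 2529.5583) = 1310.2791.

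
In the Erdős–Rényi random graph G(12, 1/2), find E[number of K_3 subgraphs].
E[# K_3] = C(12, 3) · (1/2)^C(3, 2) = 220 / 2^3 = 55/2 = 27.5

For each 3-subset S of vertices (there are C(12, 3) = 220 such S), let X_S = 1 if S induces a K_3 (all C(3, 2) = 3 edges present). Then P(X_S = 1) = (1/2)^3 = 1/8. By linearity of expectation, E[# K_3] = C(12, 3) · (1/2)^3 = 220 / 8 = 55/2 = 27.5.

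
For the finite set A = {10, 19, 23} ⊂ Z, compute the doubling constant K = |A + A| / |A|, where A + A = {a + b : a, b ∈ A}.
K = |A + A| / |A| = 6/3 = 2

Enumerate A + A = {a + b : a, b ∈ A}. With |A| = 3, there are |A|^2 = 9 ordered sum pairs; collecting distinct values, A + A = {20, 29, 33, 38, 42, 46}, so |A + A| = 6. Thus K = 6/3 = 2. For comparison, the minimum possible |A + A| over all 3-element sets is 2·3 − 1 = 5 (so min K = 5/3), attained only by arithmetic progressions.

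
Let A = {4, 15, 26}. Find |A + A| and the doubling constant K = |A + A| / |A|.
K = |A + A| / |A| = 5/3

Enumerate A + A = {a + b : a, b ∈ A}. With |A| = 3, there are |A|^2 = 9 ordered sum pairs; collecting distinct values, A + A = {8, 19, 30, 41, 52}, so |A + A| = 5. Thus K = 5/3. Here |A + A| = 2|A| − 1 = 5, the minimum possible — so K = 5/3 is minimal, which holds iff A is an arithmetic progression.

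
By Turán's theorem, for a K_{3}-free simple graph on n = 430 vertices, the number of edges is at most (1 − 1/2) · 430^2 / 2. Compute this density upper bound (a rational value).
Turán density bound = (1/2) · 430^2/2 = 46225

Turán's theorem: ex(n, K_{r+1}) is achieved by the complete r-partite Turán graph T(n, r) with parts as balanced as possible, and is at most (1 − 1/r) · n^2/2. For r = 2, n = 430: the density bound is (1/2) · 184900/2 = 46225. Since 2 ∣ 430, the Turán graph T(430, 2) has parts of equal size 215, and its edge count e(T(430, 2)) = 46225 attains the density bound exactly.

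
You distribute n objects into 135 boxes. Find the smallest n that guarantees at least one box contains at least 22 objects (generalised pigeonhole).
n = (22 − 1)·135 + 1 = 2836

By the generalised pigeonhole principle, to guarantee some box contains ≥ r objects we need more than (r − 1) · k objects total. Threshold: n = (r − 1) · k + 1. With r = 22 and k = 135: n = 21 · 135 + 1 = 2835 + 1 = 2836. For n = 2835 = 21 · 135, we can put exactly 21 objects in every box, avoiding 22 in any single one — so 2836 is tight.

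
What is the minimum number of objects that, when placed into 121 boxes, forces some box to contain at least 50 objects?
n = (50 − 1)·121 + 1 = 5930

By the generalised pigeonhole principle, to guarantee some box contains ≥ r objects we need more than (r − 1) · k objects total. Threshold: n = (r − 1) · k + 1. With r = 50 and k = 121: n = 49 · 121 + 1 = 5929 + 1 = 5930. For n = 5929 = 49 · 121, we can put exactly 49 objects in every box, avoiding 50 in any single one — so 5930 is tight.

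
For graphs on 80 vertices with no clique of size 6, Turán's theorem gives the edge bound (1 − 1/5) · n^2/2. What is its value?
Turán density bound = (4/5) · 80^2/2 = 2560

Turán's theorem: ex(n, K_{r+1}) is achieved by the complete r-partite Turán graph T(n, r) with parts as balanced as possible, and is at most (1 − 1/r) · n^2/2. For r = 5, n = 80: the density bound is (4/5) · 6400/2 = 2560. Since 5 ∣ 80, the Turán graph T(80, 5) has parts of equal size 16, and its edge count e(T(80, 5)) = 2560 attains the density bound exactly.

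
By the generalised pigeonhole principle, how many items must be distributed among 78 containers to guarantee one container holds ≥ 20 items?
n = (20 − 1)·78 + 1 = 1483

By the generalised pigeonhole principle, to guarantee some box contains ≥ r objects we need more than (r − 1) · k objects total. Threshold: n = (r − 1) · k + 1. With r = 20 and k = 78: n = 19 · 78 + 1 = 1482 + 1 = 1483. For n = 1482 = 19 · 78, we can put exactly 19 objects in every box, avoiding 20 in any single one — so 1483 is tight.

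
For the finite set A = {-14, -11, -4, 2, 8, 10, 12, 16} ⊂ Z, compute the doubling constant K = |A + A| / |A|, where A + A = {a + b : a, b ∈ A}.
K = |A + A| / |A| = 30/8 = 15/4

Enumerate A + A = {a + b : a, b ∈ A}. With |A| = 8, there are |A|^2 = 64 ordered sum pairs; collecting distinct values, A + A = {-28, -25, -22, -18, -15, -12, -9, -8, -6, -4, -3, -2, -1, 1, 2, 4, 5, 6, 8, 10, 12, 14, 16, 18, 20, 22, 24, 26, 28, 32}, so |A + A| = 30. Thus K = 30/8 = 15/4. For comparison, the minimum possible |A + A| over all 8-element sets is 2·8 − 1 = 15 (so min K = 15/8), attained only by arithmetic progressions.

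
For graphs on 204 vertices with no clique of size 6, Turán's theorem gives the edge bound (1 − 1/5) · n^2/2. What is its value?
Turán density bound = (4/5) · 204^2/2 = 83232/5 ≈ 16646.4

Turán's theorem: ex(n, K_{r+1}) is achieved by the complete r-partite Turán graph T(n, r) with parts as balanced as possible, and is at most (1 − 1/r) · n^2/2. For r = 5, n = 204: the density bound is (4/5) · 41616/2 = 83232/5 ≈ 16646.4. The integer-valued extremum is e(T(204, 5)) = 16646, which is strictly less than the density bound 83232/5 since 5 ∤ 204 (the parts of T(204, 5) cannot all be equal).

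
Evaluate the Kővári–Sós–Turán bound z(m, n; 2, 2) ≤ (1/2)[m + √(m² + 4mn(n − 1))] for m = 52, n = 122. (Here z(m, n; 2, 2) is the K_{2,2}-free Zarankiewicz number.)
z(52, 122; 2, 2) ≤ (1/2)[52 + √(52² + 4·52·122·121)] = (1/2)[52 + √3073200] = 902.5272

Kővári–Sós–Turán: let r_1, ..., r_52 be the row sums and z = Σ r_i the total number of 1s. Each pair of columns can share at most one row with both entries 1 (else a 2×2 all-ones block appears), so Σ_i C(r_i, 2) ≤ C(122, 2) = 7381. By convexity Σ_i C(r_i, 2) ≥ 52·C(z/52, 2) = z(z − 52)/(2·52), giving z² − 52z − 52·122·121 ≤ 0 and hence z ≤ (1/2)[52 + √(2704 + 4·767624)] = (1/2)[52 + √3073200] ≈ (1/2)(52 + 1753.0545) = 902.5272.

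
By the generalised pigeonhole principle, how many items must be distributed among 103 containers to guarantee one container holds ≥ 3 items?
n = (3 − 1)·103 + 1 = 207

By the generalised pigeonhole principle, to guarantee some box contains ≥ r objects we need more than (r − 1) · k objects total. Threshold: n = (r − 1) · k + 1. With r = 3 and k = 103: n = 2 · 103 + 1 = 206 + 1 = 207. For n = 206 = 2 · 103, we can put exactly 2 objects in every box, avoiding 3 in any single one — so 207 is tight.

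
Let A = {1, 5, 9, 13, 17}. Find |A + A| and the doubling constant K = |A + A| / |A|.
K = |A + A| / |A| = 9/5

Enumerate A + A = {a + b : a, b ∈ A}. With |A| = 5, there are |A|^2 = 25 ordered sum pairs; collecting distinct values, A + A = {2, 6, 10, 14, 18, 22, 26, 30, 34}, so |A + A| = 9. Thus K = 9/5. Here |A + A| = 2|A| − 1 = 9, the minimum possible — so K = 9/5 is minimal, which holds iff A is an arithmetic progression.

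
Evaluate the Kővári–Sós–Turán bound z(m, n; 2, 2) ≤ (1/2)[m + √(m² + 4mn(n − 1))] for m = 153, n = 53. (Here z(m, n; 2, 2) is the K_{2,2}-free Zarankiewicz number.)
z(153, 53; 2, 2) ≤ (1/2)[153 + √(153² + 4·153·53·52)] = (1/2)[153 + √1710081] = 730.3503

Kővári–Sós–Turán: let r_1, ..., r_153 be the row sums and z = Σ r_i the total number of 1s. Each pair of columns can share at most one row with both entries 1 (else a 2×2 all-ones block appears), so Σ_i C(r_i, 2) ≤ C(53, 2) = 1378. By convexity Σ_i C(r_i, 2) ≥ 153·C(z/153, 2) = z(z − 153)/(2·153), giving z² − 153z − 153·53·52 ≤ 0 and hence z ≤ (1/2)[153 + √(23409 + 4·421668)] = (1/2)[153 + √1710081] ≈ (1/2)(153 + 1307.7007) = 730.3503.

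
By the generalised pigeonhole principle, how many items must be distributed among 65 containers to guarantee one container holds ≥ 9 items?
n = (9 − 1)·65 + 1 = 521

By the generalised pigeonhole principle, to guarantee some box contains ≥ r objects we need more than (r − 1) · k objects total. Threshold: n = (r − 1) · k + 1. With r = 9 and k = 65: n = 8 · 65 + 1 = 520 + 1 = 521. For n = 520 = 8 · 65, we can put exactly 8 objects in every box, avoiding 9 in any single one — so 521 is tight.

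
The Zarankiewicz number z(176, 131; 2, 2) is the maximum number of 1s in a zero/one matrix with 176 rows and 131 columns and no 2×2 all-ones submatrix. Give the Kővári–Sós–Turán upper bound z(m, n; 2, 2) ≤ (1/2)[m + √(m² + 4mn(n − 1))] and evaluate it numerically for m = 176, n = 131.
z(176, 131; 2, 2) ≤ (1/2)[176 + √(176² + 4·176·131·130)] = (1/2)[176 + √12020096] = 1821.5005

Kővári–Sós–Turán: let r_1, ..., r_176 be the row sums and z = Σ r_i the total number of 1s. Each pair of columns can share at most one row with both entries 1 (else a 2×2 all-ones block appears), so Σ_i C(r_i, 2) ≤ C(131, 2) = 8515. By convexity Σ_i C(r_i, 2) ≥ 176·C(z/176, 2) = z(z − 176)/(2·176), giving z² − 176z − 176·131·130 ≤ 0 and hence z ≤ (1/2)[176 + √(30976 + 4·2997280)] = (1/2)[176 + √12020096] ≈ (1/2)(176 + 3467.001) = 1821.5005.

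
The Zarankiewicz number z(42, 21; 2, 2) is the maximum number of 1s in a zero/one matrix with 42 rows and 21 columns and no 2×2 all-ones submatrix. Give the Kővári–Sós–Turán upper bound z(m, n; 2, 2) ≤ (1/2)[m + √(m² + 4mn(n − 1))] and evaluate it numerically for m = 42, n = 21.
z(42, 21; 2, 2) ≤ (1/2)[42 + √(42² + 4·42·21·20)] = (1/2)[42 + √72324] = 155.4656

Kővári–Sós–Turán: let r_1, ..., r_42 be the row sums and z = Σ r_i the total number of 1s. Each pair of columns can share at most one row with both entries 1 (else a 2×2 all-ones block appears), so Σ_i C(r_i, 2) ≤ C(21, 2) = 210. By convexity Σ_i C(r_i, 2) ≥ 42·C(z/42, 2) = z(z − 42)/(2·42), giving z² − 42z − 42·21·20 ≤ 0 and hence z ≤ (1/2)[42 + √(1764 + 4·17640)] = (1/2)[42 + √72324] ≈ (1/2)(42 + 268.9312) = 155.4656.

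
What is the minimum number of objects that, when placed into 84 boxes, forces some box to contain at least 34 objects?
n = (34 − 1)·84 + 1 = 2773

By the generalised pigeonhole principle, to guarantee some box contains ≥ r objects we need more than (r − 1) · k objects total. Threshold: n = (r − 1) · k + 1. With r = 34 and k = 84: n = 33 · 84 + 1 = 2772 + 1 = 2773. For n = 2772 = 33 · 84, we can put exactly 33 objects in every box, avoiding 34 in any single one — so 2773 is tight.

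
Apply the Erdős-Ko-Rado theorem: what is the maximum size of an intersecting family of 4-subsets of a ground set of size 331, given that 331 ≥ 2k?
max |F| = C(330, 3) = 5935160

The Erdős-Ko-Rado theorem states: for n ≥ 2k, an intersecting family of k-subsets of an n-element set has size at most C(n − 1, k − 1), with equality for 'star' families {A ⊆ [n] : |A| = k, i ∈ A} (fix an element i). For n = 331, k = 4: C(330, 3) = 5935160.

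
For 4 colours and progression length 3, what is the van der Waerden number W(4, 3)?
W(4, 3) = 76

W(4, 3) = 76. The lower bound W(4, 3) > 75 comes from an explicit good 4-colouring of [1, 75]; the upper bound W(4, 3) ≤ 76 was verified by exhaustive search over 4-colourings of [1, 76].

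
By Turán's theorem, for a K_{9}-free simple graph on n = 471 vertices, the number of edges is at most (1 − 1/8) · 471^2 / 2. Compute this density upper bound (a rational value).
Turán density bound = (7/8) · 471^2/2 = 1552887/16 ≈ 97055.4375

Turán's theorem: ex(n, K_{r+1}) is achieved by the complete r-partite Turán graph T(n, r) with parts as balanced as possible, and is at most (1 − 1/r) · n^2/2. For r = 8, n = 471: the density bound is (7/8) · 221841/2 = 1552887/16 ≈ 97055.4375. The integer-valued extremum is e(T(471, 8)) = 97055, which is strictly less than the density bound 1552887/16 since 8 ∤ 471 (the parts of T(471, 8) cannot all be equal).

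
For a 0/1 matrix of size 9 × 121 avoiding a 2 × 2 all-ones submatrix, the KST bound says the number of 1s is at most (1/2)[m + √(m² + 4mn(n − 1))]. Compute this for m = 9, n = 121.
z(9, 121; 2, 2) ≤ (1/2)[9 + √(9² + 4·9·121·120)] = (1/2)[9 + √522801] = 366.0249

Kővári–Sós–Turán: let r_1, ..., r_9 be the row sums and z = Σ r_i the total number of 1s. Each pair of columns can share at most one row with both entries 1 (else a 2×2 all-ones block appears), so Σ_i C(r_i, 2) ≤ C(121, 2) = 7260. By convexity Σ_i C(r_i, 2) ≥ 9·C(z/9, 2) = z(z − 9)/(2·9), giving z² − 9z − 9·121·120 ≤ 0 and hence z ≤ (1/2)[9 + √(81 + 4·130680)] = (1/2)[9 + √522801] ≈ (1/2)(9 + 723.0498) = 366.0249.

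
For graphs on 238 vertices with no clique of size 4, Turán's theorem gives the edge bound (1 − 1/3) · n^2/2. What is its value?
Turán density bound = (2/3) · 238^2/2 = 56644/3 ≈ 18881.3333

Turán's theorem: ex(n, K_{r+1}) is achieved by the complete r-partite Turán graph T(n, r) with parts as balanced as possible, and is at most (1 − 1/r) · n^2/2. For r = 3, n = 238: the density bound is (2/3) · 56644/2 = 56644/3 ≈ 18881.3333. The integer-valued extremum is e(T(238, 3)) = 18881, which is strictly less than the density bound 56644/3 since 3 ∤ 238 (the parts of T(238, 3) cannot all be equal).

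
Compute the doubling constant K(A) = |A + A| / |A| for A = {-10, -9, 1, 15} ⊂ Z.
K = |A + A| / |A| = 10/4 = 5/2

Enumerate A + A = {a + b : a, b ∈ A}. With |A| = 4, there are |A|^2 = 16 ordered sum pairs; collecting distinct values, A + A = {-20, -19, -18, -9, -8, 2, 5, 6, 16, 30}, so |A + A| = 10. Thus K = 10/4 = 5/2. For comparison, the minimum possible |A + A| over all 4-element sets is 2·4 − 1 = 7 (so min K = 7/4), attained only by arithmetic progressions.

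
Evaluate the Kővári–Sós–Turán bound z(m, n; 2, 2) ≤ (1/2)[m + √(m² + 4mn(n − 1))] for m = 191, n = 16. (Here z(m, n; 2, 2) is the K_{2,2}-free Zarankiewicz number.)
z(191, 16; 2, 2) ≤ (1/2)[191 + √(191² + 4·191·16·15)] = (1/2)[191 + √219841] = 329.936

Kővári–Sós–Turán: let r_1, ..., r_191 be the row sums and z = Σ r_i the total number of 1s. Each pair of columns can share at most one row with both entries 1 (else a 2×2 all-ones block appears), so Σ_i C(r_i, 2) ≤ C(16, 2) = 120. By convexity Σ_i C(r_i, 2) ≥ 191·C(z/191, 2) = z(z − 191)/(2·191), giving z² − 191z − 191·16·15 ≤ 0 and hence z ≤ (1/2)[191 + √(36481 + 4·45840)] = (1/2)[191 + √219841] ≈ (1/2)(191 + 468.8721) = 329.936.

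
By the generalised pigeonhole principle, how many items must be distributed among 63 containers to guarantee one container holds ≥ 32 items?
n = (32 − 1)·63 + 1 = 1954

By the generalised pigeonhole principle, to guarantee some box contains ≥ r objects we need more than (r − 1) · k objects total. Threshold: n = (r − 1) · k + 1. With r = 32 and k = 63: n = 31 · 63 + 1 = 1953 + 1 = 1954. For n = 1953 = 31 · 63, we can put exactly 31 objects in every box, avoiding 32 in any single one — so 1954 is tight.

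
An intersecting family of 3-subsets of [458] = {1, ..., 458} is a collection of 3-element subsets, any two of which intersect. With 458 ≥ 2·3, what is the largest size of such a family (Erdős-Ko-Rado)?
max |F| = C(457, 2) = 104196

Erdős-Ko-Rado (1961): when n ≥ 2k, max |F| = C(n−1, k−1). The bound is attained by the star {A : i ∈ A} for any fixed i ∈ [n]. Here C(458−1, 3−1) = C(457, 2) = 104196.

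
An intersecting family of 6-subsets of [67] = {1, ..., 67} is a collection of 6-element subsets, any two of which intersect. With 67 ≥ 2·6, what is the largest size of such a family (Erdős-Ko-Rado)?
max |F| = C(66, 5) = 8936928

Erdős-Ko-Rado (1961): when n ≥ 2k, max |F| = C(n−1, k−1). The bound is attained by the star {A : i ∈ A} for any fixed i ∈ [n]. Here C(67−1, 6−1) = C(66, 5) = 8936928.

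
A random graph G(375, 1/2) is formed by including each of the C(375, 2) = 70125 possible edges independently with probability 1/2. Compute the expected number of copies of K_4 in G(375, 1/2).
E[# K_4] = C(375, 4) · (1/2)^C(4, 2) = 810855375 / 2^6 = 12669615.234375

For each 4-subset S of vertices (there are C(375, 4) = 810855375 such S), let X_S = 1 if S induces a K_4 (all C(4, 2) = 6 edges present). Then P(X_S = 1) = (1/2)^6 = 1/64. By linearity of expectation, E[# K_4] = C(375, 4) · (1/2)^6 = 810855375 / 64 = 12669615.234375.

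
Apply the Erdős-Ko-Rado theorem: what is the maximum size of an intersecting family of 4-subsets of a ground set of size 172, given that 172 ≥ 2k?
max |F| = C(171, 3) = 818805

The Erdős-Ko-Rado theorem states: for n ≥ 2k, an intersecting family of k-subsets of an n-element set has size at most C(n − 1, k − 1), with equality for 'star' families {A ⊆ [n] : |A| = k, i ∈ A} (fix an element i). For n = 172, k = 4: C(171, 3) = 818805.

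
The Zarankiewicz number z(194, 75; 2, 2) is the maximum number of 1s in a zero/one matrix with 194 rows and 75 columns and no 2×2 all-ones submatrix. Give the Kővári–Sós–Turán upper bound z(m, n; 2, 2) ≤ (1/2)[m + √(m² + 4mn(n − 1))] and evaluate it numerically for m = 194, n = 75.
z(194, 75; 2, 2) ≤ (1/2)[194 + √(194² + 4·194·75·74)] = (1/2)[194 + √4344436] = 1139.1655

Kővári–Sós–Turán: let r_1, ..., r_194 be the row sums and z = Σ r_i the total number of 1s. Each pair of columns can share at most one row with both entries 1 (else a 2×2 all-ones block appears), so Σ_i C(r_i, 2) ≤ C(75, 2) = 2775. By convexity Σ_i C(r_i, 2) ≥ 194·C(z/194, 2) = z(z − 194)/(2·194), giving z² − 194z − 194·75·74 ≤ 0 and hence z ≤ (1/2)[194 + √(37636 + 4·1076700)] = (1/2)[194 + √4344436] ≈ (1/2)(194 + 2084.3311) = 1139.1655.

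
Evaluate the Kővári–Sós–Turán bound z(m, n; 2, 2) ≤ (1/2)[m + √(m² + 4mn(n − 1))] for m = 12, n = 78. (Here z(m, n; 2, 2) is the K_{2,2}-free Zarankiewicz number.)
z(12, 78; 2, 2) ≤ (1/2)[12 + √(12² + 4·12·78·77)] = (1/2)[12 + √288432] = 274.5293

Kővári–Sós–Turán: let r_1, ..., r_12 be the row sums and z = Σ r_i the total number of 1s. Each pair of columns can share at most one row with both entries 1 (else a 2×2 all-ones block appears), so Σ_i C(r_i, 2) ≤ C(78, 2) = 3003. By convexity Σ_i C(r_i, 2) ≥ 12·C(z/12, 2) = z(z − 12)/(2·12), giving z² − 12z − 12·78·77 ≤ 0 and hence z ≤ (1/2)[12 + √(144 + 4·72072)] = (1/2)[12 + √288432] ≈ (1/2)(12 + 537.0587) = 274.5293.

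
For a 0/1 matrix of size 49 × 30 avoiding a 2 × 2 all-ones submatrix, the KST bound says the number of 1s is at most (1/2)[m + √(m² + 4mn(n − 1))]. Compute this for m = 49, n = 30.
z(49, 30; 2, 2) ≤ (1/2)[49 + √(49² + 4·49·30·29)] = (1/2)[49 + √172921] = 232.4189

Kővári–Sós–Turán: let r_1, ..., r_49 be the row sums and z = Σ r_i the total number of 1s. Each pair of columns can share at most one row with both entries 1 (else a 2×2 all-ones block appears), so Σ_i C(r_i, 2) ≤ C(30, 2) = 435. By convexity Σ_i C(r_i, 2) ≥ 49·C(z/49, 2) = z(z − 49)/(2·49), giving z² − 49z − 49·30·29 ≤ 0 and hence z ≤ (1/2)[49 + √(2401 + 4·42630)] = (1/2)[49 + √172921] ≈ (1/2)(49 + 415.8377) = 232.4189.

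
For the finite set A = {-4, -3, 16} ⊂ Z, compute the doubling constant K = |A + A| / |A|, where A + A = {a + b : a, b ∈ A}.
K = |A + A| / |A| = 6/3 = 2

Enumerate A + A = {a + b : a, b ∈ A}. With |A| = 3, there are |A|^2 = 9 ordered sum pairs; collecting distinct values, A + A = {-8, -7, -6, 12, 13, 32}, so |A + A| = 6. Thus K = 6/3 = 2. For comparison, the minimum possible |A + A| over all 3-element sets is 2·3 − 1 = 5 (so min K = 5/3), attained only by arithmetic progressions.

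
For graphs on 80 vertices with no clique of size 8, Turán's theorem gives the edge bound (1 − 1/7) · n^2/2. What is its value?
Turán density bound = (6/7) · 80^2/2 = 19200/7 ≈ 2742.8571

Turán's theorem: ex(n, K_{r+1}) is achieved by the complete r-partite Turán graph T(n, r) with parts as balanced as possible, and is at most (1 − 1/r) · n^2/2. For r = 7, n = 80: the density bound is (6/7) · 6400/2 = 19200/7 ≈ 2742.8571. The integer-valued extremum is e(T(80, 7)) = 2742, which is strictly less than the density bound 19200/7 since 7 ∤ 80 (the parts of T(80, 7) cannot all be equal).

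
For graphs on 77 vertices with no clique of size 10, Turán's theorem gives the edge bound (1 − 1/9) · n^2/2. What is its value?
Turán density bound = (8/9) · 77^2/2 = 23716/9 ≈ 2635.1111

Turán's theorem: ex(n, K_{r+1}) is achieved by the complete r-partite Turán graph T(n, r) with parts as balanced as possible, and is at most (1 − 1/r) · n^2/2. For r = 9, n = 77: the density bound is (8/9) · 5929/2 = 23716/9 ≈ 2635.1111. The integer-valued extremum is e(T(77, 9)) = 2634, which is strictly less than the density bound 23716/9 since 9 ∤ 77 (the parts of T(77, 9) cannot all be equal).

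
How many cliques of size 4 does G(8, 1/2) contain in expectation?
E[# K_4] = C(8, 4) · (1/2)^C(4, 2) = 70 / 2^6 = 35/32 = 1.09375

For each 4-subset S of vertices (there are C(8, 4) = 70 such S), let X_S = 1 if S induces a K_4 (all C(4, 2) = 6 edges present). Then P(X_S = 1) = (1/2)^6 = 1/64. By linearity of expectation, E[# K_4] = C(8, 4) · (1/2)^6 = 70 / 64 = 35/32 = 1.09375.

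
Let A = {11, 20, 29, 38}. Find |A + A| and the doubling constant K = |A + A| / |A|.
K = |A + A| / |A| = 7/4

Enumerate A + A = {a + b : a, b ∈ A}. With |A| = 4, there are |A|^2 = 16 ordered sum pairs; collecting distinct values, A + A = {22, 31, 40, 49, 58, 67, 76}, so |A + A| = 7. Thus K = 7/4. Here |A + A| = 2|A| − 1 = 7, the minimum possible — so K = 7/4 is minimal, which holds iff A is an arithmetic progression.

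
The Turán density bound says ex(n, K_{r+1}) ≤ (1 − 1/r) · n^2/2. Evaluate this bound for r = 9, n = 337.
Turán density bound = (8/9) · 337^2/2 = 454276/9 ≈ 50475.1111

Turán's theorem: ex(n, K_{r+1}) is achieved by the complete r-partite Turán graph T(n, r) with parts as balanced as possible, and is at most (1 − 1/r) · n^2/2. For r = 9, n = 337: the density bound is (8/9) · 113569/2 = 454276/9 ≈ 50475.1111. The integer-valued extremum is e(T(337, 9)) = 50474, which is strictly less than the density bound 454276/9 since 9 ∤ 337 (the parts of T(337, 9) cannot all be equal).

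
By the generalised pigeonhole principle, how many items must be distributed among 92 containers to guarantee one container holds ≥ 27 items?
n = (27 − 1)·92 + 1 = 2393

By the generalised pigeonhole principle, to guarantee some box contains ≥ r objects we need more than (r − 1) · k objects total. Threshold: n = (r − 1) · k + 1. With r = 27 and k = 92: n = 26 · 92 + 1 = 2392 + 1 = 2393. For n = 2392 = 26 · 92, we can put exactly 26 objects in every box, avoiding 27 in any single one — so 2393 is tight.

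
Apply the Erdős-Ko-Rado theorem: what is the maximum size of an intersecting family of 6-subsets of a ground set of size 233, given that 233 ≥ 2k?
max |F| = C(232, 5) = 5363112216

The Erdős-Ko-Rado theorem states: for n ≥ 2k, an intersecting family of k-subsets of an n-element set has size at most C(n − 1, k − 1), with equality for 'star' families {A ⊆ [n] : |A| = k, i ∈ A} (fix an element i). For n = 233, k = 6: C(232, 5) = 5363112216.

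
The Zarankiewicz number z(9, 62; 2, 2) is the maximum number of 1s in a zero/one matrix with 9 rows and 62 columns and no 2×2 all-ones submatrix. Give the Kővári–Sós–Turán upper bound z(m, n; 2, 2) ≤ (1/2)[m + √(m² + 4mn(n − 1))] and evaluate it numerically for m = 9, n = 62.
z(9, 62; 2, 2) ≤ (1/2)[9 + √(9² + 4·9·62·61)] = (1/2)[9 + √136233] = 189.0488

Kővári–Sós–Turán: let r_1, ..., r_9 be the row sums and z = Σ r_i the total number of 1s. Each pair of columns can share at most one row with both entries 1 (else a 2×2 all-ones block appears), so Σ_i C(r_i, 2) ≤ C(62, 2) = 1891. By convexity Σ_i C(r_i, 2) ≥ 9·C(z/9, 2) = z(z − 9)/(2·9), giving z² − 9z − 9·62·61 ≤ 0 and hence z ≤ (1/2)[9 + √(81 + 4·34038)] = (1/2)[9 + √136233] ≈ (1/2)(9 + 369.0975) = 189.0488.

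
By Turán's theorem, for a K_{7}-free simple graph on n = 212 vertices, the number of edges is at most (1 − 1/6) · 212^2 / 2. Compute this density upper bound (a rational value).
Turán density bound = (5/6) · 212^2/2 = 56180/3 ≈ 18726.6667

Turán's theorem: ex(n, K_{r+1}) is achieved by the complete r-partite Turán graph T(n, r) with parts as balanced as possible, and is at most (1 − 1/r) · n^2/2. For r = 6, n = 212: the density bound is (5/6) · 44944/2 = 56180/3 ≈ 18726.6667. The integer-valued extremum is e(T(212, 6)) = 18726, which is strictly less than the density bound 56180/3 since 6 ∤ 212 (the parts of T(212, 6) cannot all be equal).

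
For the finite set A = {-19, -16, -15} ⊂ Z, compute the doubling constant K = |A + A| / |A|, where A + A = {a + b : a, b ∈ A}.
K = |A + A| / |A| = 6/3 = 2

Enumerate A + A = {a + b : a, b ∈ A}. With |A| = 3, there are |A|^2 = 9 ordered sum pairs; collecting distinct values, A + A = {-38, -35, -34, -32, -31, -30}, so |A + A| = 6. Thus K = 6/3 = 2. For comparison, the minimum possible |A + A| over all 3-element sets is 2·3 − 1 = 5 (so min K = 5/3), attained only by arithmetic progressions.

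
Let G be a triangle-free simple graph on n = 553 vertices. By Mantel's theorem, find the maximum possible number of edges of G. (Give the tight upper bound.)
ex(553, K_3) = ⌊553^2/4⌋ = 76452

Mantel (1907): a triangle-free graph on n vertices has at most ⌊n^2/4⌋ edges, with equality for the complete bipartite graph K_{⌊n/2⌋, ⌈n/2⌉}. For n = 553: ⌊553^2/4⌋ = ⌊305809/4⌋ = 76452. The extremal graph is K_{276, 277}, which has 276·277 = 76452 edges.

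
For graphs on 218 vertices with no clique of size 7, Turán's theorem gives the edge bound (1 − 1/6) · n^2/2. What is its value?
Turán density bound = (5/6) · 218^2/2 = 59405/3 ≈ 19801.6667

Turán's theorem: ex(n, K_{r+1}) is achieved by the complete r-partite Turán graph T(n, r) with parts as balanced as possible, and is at most (1 − 1/r) · n^2/2. For r = 6, n = 218: the density bound is (5/6) · 47524/2 = 59405/3 ≈ 19801.6667. The integer-valued extremum is e(T(218, 6)) = 19801, which is strictly less than the density bound 59405/3 since 6 ∤ 218 (the parts of T(218, 6) cannot all be equal).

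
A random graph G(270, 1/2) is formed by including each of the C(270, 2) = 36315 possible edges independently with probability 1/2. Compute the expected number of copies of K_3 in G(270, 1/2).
E[# K_3] = C(270, 3) · (1/2)^C(3, 2) = 3244140 / 2^3 = 811035/2 = 405517.5

For each 3-subset S of vertices (there are C(270, 3) = 3244140 such S), let X_S = 1 if S induces a K_3 (all C(3, 2) = 3 edges present). Then P(X_S = 1) = (1/2)^3 = 1/8. By linearity of expectation, E[# K_3] = C(270, 3) · (1/2)^3 = 3244140 / 8 = 811035/2 = 405517.5.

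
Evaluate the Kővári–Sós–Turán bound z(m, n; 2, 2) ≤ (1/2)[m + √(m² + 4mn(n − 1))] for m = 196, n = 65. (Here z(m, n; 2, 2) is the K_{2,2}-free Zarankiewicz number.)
z(196, 65; 2, 2) ≤ (1/2)[196 + √(196² + 4·196·65·64)] = (1/2)[196 + √3299856] = 1006.2753

Kővári–Sós–Turán: let r_1, ..., r_196 be the row sums and z = Σ r_i the total number of 1s. Each pair of columns can share at most one row with both entries 1 (else a 2×2 all-ones block appears), so Σ_i C(r_i, 2) ≤ C(65, 2) = 2080. By convexity Σ_i C(r_i, 2) ≥ 196·C(z/196, 2) = z(z − 196)/(2·196), giving z² − 196z − 196·65·64 ≤ 0 and hence z ≤ (1/2)[196 + √(38416 + 4·815360)] = (1/2)[196 + √3299856] ≈ (1/2)(196 + 1816.5506) = 1006.2753.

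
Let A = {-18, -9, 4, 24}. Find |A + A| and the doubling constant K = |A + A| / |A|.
K = |A + A| / |A| = 10/4 = 5/2

Enumerate A + A = {a + b : a, b ∈ A}. With |A| = 4, there are |A|^2 = 16 ordered sum pairs; collecting distinct values, A + A = {-36, -27, -18, -14, -5, 6, 8, 15, 28, 48}, so |A + A| = 10. Thus K = 10/4 = 5/2. For comparison, the minimum possible |A + A| over all 4-element sets is 2·4 − 1 = 7 (so min K = 7/4), attained only by arithmetic progressions.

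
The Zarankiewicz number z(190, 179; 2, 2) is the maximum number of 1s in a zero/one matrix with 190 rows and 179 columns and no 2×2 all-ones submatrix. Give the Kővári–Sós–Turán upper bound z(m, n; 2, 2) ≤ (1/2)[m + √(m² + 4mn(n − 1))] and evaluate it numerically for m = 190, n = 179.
z(190, 179; 2, 2) ≤ (1/2)[190 + √(190² + 4·190·179·178)] = (1/2)[190 + √24251220] = 2557.2764

Kővári–Sós–Turán: let r_1, ..., r_190 be the row sums and z = Σ r_i the total number of 1s. Each pair of columns can share at most one row with both entries 1 (else a 2×2 all-ones block appears), so Σ_i C(r_i, 2) ≤ C(179, 2) = 15931. By convexity Σ_i C(r_i, 2) ≥ 190·C(z/190, 2) = z(z − 190)/(2·190), giving z² − 190z − 190·179·178 ≤ 0 and hence z ≤ (1/2)[190 + √(36100 + 4·6053780)] = (1/2)[190 + √24251220] ≈ (1/2)(190 + 4924.5528) = 2557.2764.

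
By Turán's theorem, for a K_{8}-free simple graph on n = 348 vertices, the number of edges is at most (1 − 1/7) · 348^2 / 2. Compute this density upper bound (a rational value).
Turán density bound = (6/7) · 348^2/2 = 363312/7 ≈ 51901.7143

Turán's theorem: ex(n, K_{r+1}) is achieved by the complete r-partite Turán graph T(n, r) with parts as balanced as possible, and is at most (1 − 1/r) · n^2/2. For r = 7, n = 348: the density bound is (6/7) · 121104/2 = 363312/7 ≈ 51901.7143. The integer-valued extremum is e(T(348, 7)) = 51901, which is strictly less than the density bound 363312/7 since 7 ∤ 348 (the parts of T(348, 7) cannot all be equal).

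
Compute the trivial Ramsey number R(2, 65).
R(2, 65) = 65

R(2, k) = k for all k ≥ 2: in a 2-colouring of K_k, either some edge is red (a red K_2) or all edges are blue (a blue K_k). And K_{64} coloured all-blue has no blue K_65, so R(2, 65) > 64. Hence R(2, 65) = 65.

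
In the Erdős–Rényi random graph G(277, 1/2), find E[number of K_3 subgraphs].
E[# K_3] = C(277, 3) · (1/2)^C(3, 2) = 3504050 / 2^3 = 1752025/4 = 438006.25

For each 3-subset S of vertices (there are C(277, 3) = 3504050 such S), let X_S = 1 if S induces a K_3 (all C(3, 2) = 3 edges present). Then P(X_S = 1) = (1/2)^3 = 1/8. By linearity of expectation, E[# K_3] = C(277, 3) · (1/2)^3 = 3504050 / 8 = 1752025/4 = 438006.25.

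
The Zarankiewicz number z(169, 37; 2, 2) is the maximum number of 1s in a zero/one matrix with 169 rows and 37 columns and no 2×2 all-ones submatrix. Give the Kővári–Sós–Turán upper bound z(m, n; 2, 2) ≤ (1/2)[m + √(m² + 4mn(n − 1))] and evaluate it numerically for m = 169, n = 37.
z(169, 37; 2, 2) ≤ (1/2)[169 + √(169² + 4·169·37·36)] = (1/2)[169 + √928993] = 566.4214

Kővári–Sós–Turán: let r_1, ..., r_169 be the row sums and z = Σ r_i the total number of 1s. Each pair of columns can share at most one row with both entries 1 (else a 2×2 all-ones block appears), so Σ_i C(r_i, 2) ≤ C(37, 2) = 666. By convexity Σ_i C(r_i, 2) ≥ 169·C(z/169, 2) = z(z − 169)/(2·169), giving z² − 169z − 169·37·36 ≤ 0 and hence z ≤ (1/2)[169 + √(28561 + 4·225108)] = (1/2)[169 + √928993] ≈ (1/2)(169 + 963.8428) = 566.4214.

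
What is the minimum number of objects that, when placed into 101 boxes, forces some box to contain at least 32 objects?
n = (32 − 1)·101 + 1 = 3132

By the generalised pigeonhole principle, to guarantee some box contains ≥ r objects we need more than (r − 1) · k objects total. Threshold: n = (r − 1) · k + 1. With r = 32 and k = 101: n = 31 · 101 + 1 = 3131 + 1 = 3132. For n = 3131 = 31 · 101, we can put exactly 31 objects in every box, avoiding 32 in any single one — so 3132 is tight.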